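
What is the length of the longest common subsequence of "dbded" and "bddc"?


LCS of "dbded" and "bddc"
DP table:
           b    d    d    c
      0    0    0    0    0
  d   0    0    1    1    1
  b   0    1    1    1    1
  d   0    1    2    2    2
  e   0    1    2    2    2
  d   0    1    2    3    3
LCS length = dp[5][4] = 3

3


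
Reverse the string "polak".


Input: polak
Reading characters right to left:
  Position 4: 'k'
  Position 3: 'a'
  Position 2: 'l'
  Position 1: 'o'
  Position 0: 'p'
Reversed: kalop

kalop


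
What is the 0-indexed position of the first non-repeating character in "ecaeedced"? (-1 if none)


Input: ecaeedced
Character frequencies:
  'a': 1
  'c': 2
  'd': 2
  'e': 4
Scanning left to right for freq == 1:
  Position 0 ('e'): freq=4, skip
  Position 1 ('c'): freq=2, skip
  Position 2 ('a'): unique! => answer = 2

2


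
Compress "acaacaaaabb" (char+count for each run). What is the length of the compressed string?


Input: acaacaaaabb
Runs:
  'a' x 1 => "a1"
  'c' x 1 => "c1"
  'a' x 2 => "a2"
  'c' x 1 => "c1"
  'a' x 4 => "a4"
  'b' x 2 => "b2"
Compressed: "a1c1a2c1a4b2"
Compressed length: 12

12


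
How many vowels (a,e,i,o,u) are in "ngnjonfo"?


Input: ngnjonfo
Checking each character:
  'n' at position 0: consonant
  'g' at position 1: consonant
  'n' at position 2: consonant
  'j' at position 3: consonant
  'o' at position 4: vowel (running total: 1)
  'n' at position 5: consonant
  'f' at position 6: consonant
  'o' at position 7: vowel (running total: 2)
Total vowels: 2

2


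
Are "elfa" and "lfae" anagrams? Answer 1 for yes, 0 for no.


Strings: "elfa", "lfae"
Sorted first:  aefl
Sorted second: aefl
Sorted forms match => anagrams

1


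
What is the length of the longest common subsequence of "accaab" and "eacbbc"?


LCS of "accaab" and "eacbbc"
DP table:
           e    a    c    b    b    c
      0    0    0    0    0    0    0
  a   0    0    1    1    1    1    1
  c   0    0    1    2    2    2    2
  c   0    0    1    2    2    2    3
  a   0    0    1    2    2    2    3
  a   0    0    1    2    2    2    3
  b   0    0    1    2    3    3    3
LCS length = dp[6][6] = 3

3


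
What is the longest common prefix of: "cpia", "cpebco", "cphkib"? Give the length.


Words: cpia, cpebco, cphkib
  Position 0: all 'c' => match
  Position 1: all 'p' => match
  Position 2: ('i', 'e', 'h') => mismatch, stop
LCP = "cp" (length 2)

2


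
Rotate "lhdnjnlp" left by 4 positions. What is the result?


Input: "lhdnjnlp", rotate left by 4
First 4 characters: "lhdn"
Remaining characters: "jnlp"
Concatenate remaining + first: "jnlp" + "lhdn" = "jnlplhdn"

jnlplhdn


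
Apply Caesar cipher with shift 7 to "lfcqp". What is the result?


Caesar cipher: shift "lfcqp" by 7
  'l' (pos 11) + 7 = pos 18 = 's'
  'f' (pos 5) + 7 = pos 12 = 'm'
  'c' (pos 2) + 7 = pos 9 = 'j'
  'q' (pos 16) + 7 = pos 23 = 'x'
  'p' (pos 15) + 7 = pos 22 = 'w'
Result: smjxw

smjxw


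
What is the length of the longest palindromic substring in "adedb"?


Input: "adedb"
Checking substrings for palindromes:
  [1:4] "ded" (len 3) => palindrome
Longest palindromic substring: "ded" with length 3

3


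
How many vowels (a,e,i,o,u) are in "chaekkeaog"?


Input: chaekkeaog
Checking each character:
  'c' at position 0: consonant
  'h' at position 1: consonant
  'a' at position 2: vowel (running total: 1)
  'e' at position 3: vowel (running total: 2)
  'k' at position 4: consonant
  'k' at position 5: consonant
  'e' at position 6: vowel (running total: 3)
  'a' at position 7: vowel (running total: 4)
  'o' at position 8: vowel (running total: 5)
  'g' at position 9: consonant
Total vowels: 5

5


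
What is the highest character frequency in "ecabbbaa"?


Input: ecabbbaa
Character counts:
  'a': 3
  'b': 3
  'c': 1
  'e': 1
Maximum frequency: 3

3


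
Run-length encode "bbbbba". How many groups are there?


Input: bbbbba
Scanning for consecutive runs:
  Group 1: 'b' x 5 (positions 0-4)
  Group 2: 'a' x 1 (positions 5-5)
Total groups: 2

2


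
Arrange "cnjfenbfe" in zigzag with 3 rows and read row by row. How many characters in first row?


Zigzag "cnjfenbfe" into 3 rows:
Placing characters:
  'c' => row 0
  'n' => row 1
  'j' => row 2
  'f' => row 1
  'e' => row 0
  'n' => row 1
  'b' => row 2
  'f' => row 1
  'e' => row 0
Rows:
  Row 0: "cee"
  Row 1: "nfnf"
  Row 2: "jb"
First row length: 3

3


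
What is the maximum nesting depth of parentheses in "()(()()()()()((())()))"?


Input: "()(()()()()()((())()))"
Tracking depth:
  Position 0 '(': depth becomes 1
  Position 1 ')': depth becomes 0
  Position 2 '(': depth becomes 1
  Position 3 '(': depth becomes 2
  Position 4 ')': depth becomes 1
  Position 5 '(': depth becomes 2
  Position 6 ')': depth becomes 1
  Position 7 '(': depth becomes 2
  Position 8 ')': depth becomes 1
  Position 9 '(': depth becomes 2
  Position 10 ')': depth becomes 1
  Position 11 '(': depth becomes 2
  Position 12 ')': depth becomes 1
  Position 13 '(': depth becomes 2
  Position 14 '(': depth becomes 3
  Position 15 '(': depth becomes 4
  Position 16 ')': depth becomes 3
  Position 17 ')': depth becomes 2
  Position 18 '(': depth becomes 3
  Position 19 ')': depth becomes 2
  Position 20 ')': depth becomes 1
  Position 21 ')': depth becomes 0
Maximum depth reached: 4

4


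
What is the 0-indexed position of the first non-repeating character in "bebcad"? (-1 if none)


Input: bebcad
Character frequencies:
  'a': 1
  'b': 2
  'c': 1
  'd': 1
  'e': 1
Scanning left to right for freq == 1:
  Position 0 ('b'): freq=2, skip
  Position 1 ('e'): unique! => answer = 1

1


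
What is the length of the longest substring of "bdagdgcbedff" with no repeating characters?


Input: "bdagdgcbedff"
Sliding window (track last position of each char):
  Position 0 ('b'): window [0,0] length 1 -- new best
  Position 1 ('d'): window [0,1] length 2 -- new best
  Position 2 ('a'): window [0,2] length 3 -- new best
  Position 3 ('g'): window [0,3] length 4 -- new best
  Position 4 ('d'): repeat (last at 1), move window start to 2
  Position 4 ('d'): window [2,4] length 3
  Position 5 ('g'): repeat (last at 3), move window start to 4
  Position 5 ('g'): window [4,5] length 2
  Position 6 ('c'): window [4,6] length 3
  Position 7 ('b'): window [4,7] length 4
  Position 8 ('e'): window [4,8] length 5 -- new best
  Position 9 ('d'): repeat (last at 4), move window start to 5
  Position 9 ('d'): window [5,9] length 5
  Position 10 ('f'): window [5,10] length 6 -- new best
  Position 11 ('f'): repeat (last at 10), move window start to 11
  Position 11 ('f'): window [11,11] length 1
Longest substring with no repeats: "gcbedf" with length 6

6


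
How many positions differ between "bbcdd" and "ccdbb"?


Comparing "bbcdd" and "ccdbb" position by position:
  Position 0: 'b' vs 'c' => DIFFER
  Position 1: 'b' vs 'c' => DIFFER
  Position 2: 'c' vs 'd' => DIFFER
  Position 3: 'd' vs 'b' => DIFFER
  Position 4: 'd' vs 'b' => DIFFER
Positions that differ: 5

5


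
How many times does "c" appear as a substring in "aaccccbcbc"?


Searching for "c" in "aaccccbcbc"
Scanning each position:
  Position 0: "a" => no
  Position 1: "a" => no
  Position 2: "c" => MATCH
  Position 3: "c" => MATCH
  Position 4: "c" => MATCH
  Position 5: "c" => MATCH
  Position 6: "b" => no
  Position 7: "c" => MATCH
  Position 8: "b" => no
  Position 9: "c" => MATCH
Total occurrences: 6

6


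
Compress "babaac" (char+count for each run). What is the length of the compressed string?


Input: babaac
Runs:
  'b' x 1 => "b1"
  'a' x 1 => "a1"
  'b' x 1 => "b1"
  'a' x 2 => "a2"
  'c' x 1 => "c1"
Compressed: "b1a1b1a2c1"
Compressed length: 10

10


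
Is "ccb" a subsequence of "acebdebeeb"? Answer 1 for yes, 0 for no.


Check if "ccb" is a subsequence of "acebdebeeb"
Greedy scan:
  Position 0 ('a'): no match needed
  Position 1 ('c'): matches sub[0] = 'c'
  Position 2 ('e'): no match needed
  Position 3 ('b'): no match needed
  Position 4 ('d'): no match needed
  Position 5 ('e'): no match needed
  Position 6 ('b'): no match needed
  Position 7 ('e'): no match needed
  Position 8 ('e'): no match needed
  Position 9 ('b'): no match needed
Only matched 1/3 characters => not a subsequence

0


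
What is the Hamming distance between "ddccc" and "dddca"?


Comparing "ddccc" and "dddca" position by position:
  Position 0: 'd' vs 'd' => same
  Position 1: 'd' vs 'd' => same
  Position 2: 'c' vs 'd' => differ
  Position 3: 'c' vs 'c' => same
  Position 4: 'c' vs 'a' => differ
Total differences (Hamming distance): 2

2


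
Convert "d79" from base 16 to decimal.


Input: "d79" in base 16
Positional expansion:
  Digit 'd' (value 13) x 16^2 = 3328
  Digit '7' (value 7) x 16^1 = 112
  Digit '9' (value 9) x 16^0 = 9
Sum = 3449

3449


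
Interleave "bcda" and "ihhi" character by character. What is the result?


Interleaving "bcda" and "ihhi":
  Position 0: 'b' from first, 'i' from second => "bi"
  Position 1: 'c' from first, 'h' from second => "ch"
  Position 2: 'd' from first, 'h' from second => "dh"
  Position 3: 'a' from first, 'i' from second => "ai"
Result: bichdhai

bichdhai


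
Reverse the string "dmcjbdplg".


Input: dmcjbdplg
Reading characters right to left:
  Position 8: 'g'
  Position 7: 'l'
  Position 6: 'p'
  Position 5: 'd'
  Position 4: 'b'
  Position 3: 'j'
  Position 2: 'c'
  Position 1: 'm'
  Position 0: 'd'
Reversed: glpdbjcmd

glpdbjcmd


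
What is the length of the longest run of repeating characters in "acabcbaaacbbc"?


Input: "acabcbaaacbbc"
Scanning for longest run:
  Position 1 ('c'): new char, reset run to 1
  Position 2 ('a'): new char, reset run to 1
  Position 3 ('b'): new char, reset run to 1
  Position 4 ('c'): new char, reset run to 1
  Position 5 ('b'): new char, reset run to 1
  Position 6 ('a'): new char, reset run to 1
  Position 7 ('a'): continues run of 'a', length=2
  Position 8 ('a'): continues run of 'a', length=3
  Position 9 ('c'): new char, reset run to 1
  Position 10 ('b'): new char, reset run to 1
  Position 11 ('b'): continues run of 'b', length=2
  Position 12 ('c'): new char, reset run to 1
Longest run: 'a' with length 3

3


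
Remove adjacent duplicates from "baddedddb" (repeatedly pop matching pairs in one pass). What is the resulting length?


Input: baddedddb
Stack-based adjacent duplicate removal:
  Read 'b': push. Stack: b
  Read 'a': push. Stack: ba
  Read 'd': push. Stack: bad
  Read 'd': matches stack top 'd' => pop. Stack: ba
  Read 'e': push. Stack: bae
  Read 'd': push. Stack: baed
  Read 'd': matches stack top 'd' => pop. Stack: bae
  Read 'd': push. Stack: baed
  Read 'b': push. Stack: baedb
Final stack: "baedb" (length 5)

5


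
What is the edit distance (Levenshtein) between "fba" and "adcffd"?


Computing edit distance: "fba" -> "adcffd"
DP table:
           a    d    c    f    f    d
      0    1    2    3    4    5    6
  f   1    1    2    3    3    4    5
  b   2    2    2    3    4    4    5
  a   3    2    3    3    4    5    5
Edit distance = dp[3][6] = 5

5


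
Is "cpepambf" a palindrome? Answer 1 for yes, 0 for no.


Input: cpepambf
Reversed: fbmapepc
  Compare pos 0 ('c') with pos 7 ('f'): MISMATCH
  Compare pos 1 ('p') with pos 6 ('b'): MISMATCH
  Compare pos 2 ('e') with pos 5 ('m'): MISMATCH
  Compare pos 3 ('p') with pos 4 ('a'): MISMATCH
Result: not a palindrome

0


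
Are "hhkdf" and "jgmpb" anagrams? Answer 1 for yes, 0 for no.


Strings: "hhkdf", "jgmpb"
Sorted first:  dfhhk
Sorted second: bgjmp
Differ at position 0: 'd' vs 'b' => not anagrams

0


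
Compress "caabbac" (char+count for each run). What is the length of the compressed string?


Input: caabbac
Runs:
  'c' x 1 => "c1"
  'a' x 2 => "a2"
  'b' x 2 => "b2"
  'a' x 1 => "a1"
  'c' x 1 => "c1"
Compressed: "c1a2b2a1c1"
Compressed length: 10

10


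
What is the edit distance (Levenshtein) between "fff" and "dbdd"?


Computing edit distance: "fff" -> "dbdd"
DP table:
           d    b    d    d
      0    1    2    3    4
  f   1    1    2    3    4
  f   2    2    2    3    4
  f   3    3    3    3    4
Edit distance = dp[3][4] = 4

4


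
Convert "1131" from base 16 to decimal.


Input: "1131" in base 16
Positional expansion:
  Digit '1' (value 1) x 16^3 = 4096
  Digit '1' (value 1) x 16^2 = 256
  Digit '3' (value 3) x 16^1 = 48
  Digit '1' (value 1) x 16^0 = 1
Sum = 4401

4401


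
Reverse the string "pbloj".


Input: pbloj
Reading characters right to left:
  Position 4: 'j'
  Position 3: 'o'
  Position 2: 'l'
  Position 1: 'b'
  Position 0: 'p'
Reversed: jolbp

jolbp


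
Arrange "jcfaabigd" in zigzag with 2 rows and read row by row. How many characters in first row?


Zigzag "jcfaabigd" into 2 rows:
Placing characters:
  'j' => row 0
  'c' => row 1
  'f' => row 0
  'a' => row 1
  'a' => row 0
  'b' => row 1
  'i' => row 0
  'g' => row 1
  'd' => row 0
Rows:
  Row 0: "jfaid"
  Row 1: "cabg"
First row length: 5

5


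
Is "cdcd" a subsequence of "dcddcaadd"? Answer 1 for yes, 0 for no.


Check if "cdcd" is a subsequence of "dcddcaadd"
Greedy scan:
  Position 0 ('d'): no match needed
  Position 1 ('c'): matches sub[0] = 'c'
  Position 2 ('d'): matches sub[1] = 'd'
  Position 3 ('d'): no match needed
  Position 4 ('c'): matches sub[2] = 'c'
  Position 5 ('a'): no match needed
  Position 6 ('a'): no match needed
  Position 7 ('d'): matches sub[3] = 'd'
  Position 8 ('d'): no match needed
All 4 characters matched => is a subsequence

1


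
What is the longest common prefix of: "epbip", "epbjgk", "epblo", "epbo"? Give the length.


Words: epbip, epbjgk, epblo, epbo
  Position 0: all 'e' => match
  Position 1: all 'p' => match
  Position 2: all 'b' => match
  Position 3: ('i', 'j', 'l', 'o') => mismatch, stop
LCP = "epb" (length 3)

3


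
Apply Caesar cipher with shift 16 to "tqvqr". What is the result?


Caesar cipher: shift "tqvqr" by 16
  't' (pos 19) + 16 = pos 9 = 'j'
  'q' (pos 16) + 16 = pos 6 = 'g'
  'v' (pos 21) + 16 = pos 11 = 'l'
  'q' (pos 16) + 16 = pos 6 = 'g'
  'r' (pos 17) + 16 = pos 7 = 'h'
Result: jglgh

jglgh


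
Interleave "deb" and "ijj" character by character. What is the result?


Interleaving "deb" and "ijj":
  Position 0: 'd' from first, 'i' from second => "di"
  Position 1: 'e' from first, 'j' from second => "ej"
  Position 2: 'b' from first, 'j' from second => "bj"
Result: diejbj

diejbj


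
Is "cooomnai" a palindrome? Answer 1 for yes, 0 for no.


Input: cooomnai
Reversed: ianmoooc
  Compare pos 0 ('c') with pos 7 ('i'): MISMATCH
  Compare pos 1 ('o') with pos 6 ('a'): MISMATCH
  Compare pos 2 ('o') with pos 5 ('n'): MISMATCH
  Compare pos 3 ('o') with pos 4 ('m'): MISMATCH
Result: not a palindrome

0


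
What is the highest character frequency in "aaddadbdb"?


Input: aaddadbdb
Character counts:
  'a': 3
  'b': 2
  'd': 4
Maximum frequency: 4

4


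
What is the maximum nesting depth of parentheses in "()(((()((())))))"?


Input: "()(((()((())))))"
Tracking depth:
  Position 0 '(': depth becomes 1
  Position 1 ')': depth becomes 0
  Position 2 '(': depth becomes 1
  Position 3 '(': depth becomes 2
  Position 4 '(': depth becomes 3
  Position 5 '(': depth becomes 4
  Position 6 ')': depth becomes 3
  Position 7 '(': depth becomes 4
  Position 8 '(': depth becomes 5
  Position 9 '(': depth becomes 6
  Position 10 ')': depth becomes 5
  Position 11 ')': depth becomes 4
  Position 12 ')': depth becomes 3
  Position 13 ')': depth becomes 2
  Position 14 ')': depth becomes 1
  Position 15 ')': depth becomes 0
Maximum depth reached: 6

6


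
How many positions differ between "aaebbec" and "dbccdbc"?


Comparing "aaebbec" and "dbccdbc" position by position:
  Position 0: 'a' vs 'd' => DIFFER
  Position 1: 'a' vs 'b' => DIFFER
  Position 2: 'e' vs 'c' => DIFFER
  Position 3: 'b' vs 'c' => DIFFER
  Position 4: 'b' vs 'd' => DIFFER
  Position 5: 'e' vs 'b' => DIFFER
  Position 6: 'c' vs 'c' => same
Positions that differ: 6

6


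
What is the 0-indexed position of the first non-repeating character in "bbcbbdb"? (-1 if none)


Input: bbcbbdb
Character frequencies:
  'b': 5
  'c': 1
  'd': 1
Scanning left to right for freq == 1:
  Position 0 ('b'): freq=5, skip
  Position 1 ('b'): freq=5, skip
  Position 2 ('c'): unique! => answer = 2

2


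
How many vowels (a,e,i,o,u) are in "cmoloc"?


Input: cmoloc
Checking each character:
  'c' at position 0: consonant
  'm' at position 1: consonant
  'o' at position 2: vowel (running total: 1)
  'l' at position 3: consonant
  'o' at position 4: vowel (running total: 2)
  'c' at position 5: consonant
Total vowels: 2

2


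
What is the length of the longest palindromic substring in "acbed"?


Input: "acbed"
Checking substrings for palindromes:
  No multi-char palindromic substrings found
Longest palindromic substring: "a" with length 1

1


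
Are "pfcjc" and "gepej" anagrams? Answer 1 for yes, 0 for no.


Strings: "pfcjc", "gepej"
Sorted first:  ccfjp
Sorted second: eegjp
Differ at position 0: 'c' vs 'e' => not anagrams

0


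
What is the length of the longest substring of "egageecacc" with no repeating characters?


Input: "egageecacc"
Sliding window (track last position of each char):
  Position 0 ('e'): window [0,0] length 1 -- new best
  Position 1 ('g'): window [0,1] length 2 -- new best
  Position 2 ('a'): window [0,2] length 3 -- new best
  Position 3 ('g'): repeat (last at 1), move window start to 2
  Position 3 ('g'): window [2,3] length 2
  Position 4 ('e'): window [2,4] length 3
  Position 5 ('e'): repeat (last at 4), move window start to 5
  Position 5 ('e'): window [5,5] length 1
  Position 6 ('c'): window [5,6] length 2
  Position 7 ('a'): window [5,7] length 3
  Position 8 ('c'): repeat (last at 6), move window start to 7
  Position 8 ('c'): window [7,8] length 2
  Position 9 ('c'): repeat (last at 8), move window start to 9
  Position 9 ('c'): window [9,9] length 1
Longest substring with no repeats: "ega" with length 3

3


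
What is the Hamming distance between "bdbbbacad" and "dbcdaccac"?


Comparing "bdbbbacad" and "dbcdaccac" position by position:
  Position 0: 'b' vs 'd' => differ
  Position 1: 'd' vs 'b' => differ
  Position 2: 'b' vs 'c' => differ
  Position 3: 'b' vs 'd' => differ
  Position 4: 'b' vs 'a' => differ
  Position 5: 'a' vs 'c' => differ
  Position 6: 'c' vs 'c' => same
  Position 7: 'a' vs 'a' => same
  Position 8: 'd' vs 'c' => differ
Total differences (Hamming distance): 7

7


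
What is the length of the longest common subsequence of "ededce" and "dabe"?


LCS of "ededce" and "dabe"
DP table:
           d    a    b    e
      0    0    0    0    0
  e   0    0    0    0    1
  d   0    1    1    1    1
  e   0    1    1    1    2
  d   0    1    1    1    2
  c   0    1    1    1    2
  e   0    1    1    1    2
LCS length = dp[6][4] = 2

2


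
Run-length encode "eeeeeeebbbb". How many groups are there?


Input: eeeeeeebbbb
Scanning for consecutive runs:
  Group 1: 'e' x 7 (positions 0-6)
  Group 2: 'b' x 4 (positions 7-10)
Total groups: 2

2


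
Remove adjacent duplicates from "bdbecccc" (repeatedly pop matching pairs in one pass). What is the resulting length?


Input: bdbecccc
Stack-based adjacent duplicate removal:
  Read 'b': push. Stack: b
  Read 'd': push. Stack: bd
  Read 'b': push. Stack: bdb
  Read 'e': push. Stack: bdbe
  Read 'c': push. Stack: bdbec
  Read 'c': matches stack top 'c' => pop. Stack: bdbe
  Read 'c': push. Stack: bdbec
  Read 'c': matches stack top 'c' => pop. Stack: bdbe
Final stack: "bdbe" (length 4)

4


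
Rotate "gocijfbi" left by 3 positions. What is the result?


Input: "gocijfbi", rotate left by 3
First 3 characters: "goc"
Remaining characters: "ijfbi"
Concatenate remaining + first: "ijfbi" + "goc" = "ijfbigoc"

ijfbigoc


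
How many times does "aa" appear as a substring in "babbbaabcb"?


Searching for "aa" in "babbbaabcb"
Scanning each position:
  Position 0: "ba" => no
  Position 1: "ab" => no
  Position 2: "bb" => no
  Position 3: "bb" => no
  Position 4: "ba" => no
  Position 5: "aa" => MATCH
  Position 6: "ab" => no
  Position 7: "bc" => no
  Position 8: "cb" => no
Total occurrences: 1

1


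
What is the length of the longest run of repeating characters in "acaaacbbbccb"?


Input: "acaaacbbbccb"
Scanning for longest run:
  Position 1 ('c'): new char, reset run to 1
  Position 2 ('a'): new char, reset run to 1
  Position 3 ('a'): continues run of 'a', length=2
  Position 4 ('a'): continues run of 'a', length=3
  Position 5 ('c'): new char, reset run to 1
  Position 6 ('b'): new char, reset run to 1
  Position 7 ('b'): continues run of 'b', length=2
  Position 8 ('b'): continues run of 'b', length=3
  Position 9 ('c'): new char, reset run to 1
  Position 10 ('c'): continues run of 'c', length=2
  Position 11 ('b'): new char, reset run to 1
Longest run: 'a' with length 3

3


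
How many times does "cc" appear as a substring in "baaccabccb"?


Searching for "cc" in "baaccabccb"
Scanning each position:
  Position 0: "ba" => no
  Position 1: "aa" => no
  Position 2: "ac" => no
  Position 3: "cc" => MATCH
  Position 4: "ca" => no
  Position 5: "ab" => no
  Position 6: "bc" => no
  Position 7: "cc" => MATCH
  Position 8: "cb" => no
Total occurrences: 2

2


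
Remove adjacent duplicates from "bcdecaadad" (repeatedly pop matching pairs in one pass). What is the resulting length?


Input: bcdecaadad
Stack-based adjacent duplicate removal:
  Read 'b': push. Stack: b
  Read 'c': push. Stack: bc
  Read 'd': push. Stack: bcd
  Read 'e': push. Stack: bcde
  Read 'c': push. Stack: bcdec
  Read 'a': push. Stack: bcdeca
  Read 'a': matches stack top 'a' => pop. Stack: bcdec
  Read 'd': push. Stack: bcdecd
  Read 'a': push. Stack: bcdecda
  Read 'd': push. Stack: bcdecdad
Final stack: "bcdecdad" (length 8)

8


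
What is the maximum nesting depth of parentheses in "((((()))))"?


Input: "((((()))))"
Tracking depth:
  Position 0 '(': depth becomes 1
  Position 1 '(': depth becomes 2
  Position 2 '(': depth becomes 3
  Position 3 '(': depth becomes 4
  Position 4 '(': depth becomes 5
  Position 5 ')': depth becomes 4
  Position 6 ')': depth becomes 3
  Position 7 ')': depth becomes 2
  Position 8 ')': depth becomes 1
  Position 9 ')': depth becomes 0
Maximum depth reached: 5

5


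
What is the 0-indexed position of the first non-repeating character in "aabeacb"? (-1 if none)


Input: aabeacb
Character frequencies:
  'a': 3
  'b': 2
  'c': 1
  'e': 1
Scanning left to right for freq == 1:
  Position 0 ('a'): freq=3, skip
  Position 1 ('a'): freq=3, skip
  Position 2 ('b'): freq=2, skip
  Position 3 ('e'): unique! => answer = 3

3


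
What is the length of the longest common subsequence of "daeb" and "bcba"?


LCS of "daeb" and "bcba"
DP table:
           b    c    b    a
      0    0    0    0    0
  d   0    0    0    0    0
  a   0    0    0    0    1
  e   0    0    0    0    1
  b   0    1    1    1    1
LCS length = dp[4][4] = 1

1


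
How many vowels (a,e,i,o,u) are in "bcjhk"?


Input: bcjhk
Checking each character:
  'b' at position 0: consonant
  'c' at position 1: consonant
  'j' at position 2: consonant
  'h' at position 3: consonant
  'k' at position 4: consonant
Total vowels: 0

0


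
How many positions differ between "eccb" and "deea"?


Comparing "eccb" and "deea" position by position:
  Position 0: 'e' vs 'd' => DIFFER
  Position 1: 'c' vs 'e' => DIFFER
  Position 2: 'c' vs 'e' => DIFFER
  Position 3: 'b' vs 'a' => DIFFER
Positions that differ: 4

4


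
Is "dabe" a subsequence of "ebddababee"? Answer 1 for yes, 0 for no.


Check if "dabe" is a subsequence of "ebddababee"
Greedy scan:
  Position 0 ('e'): no match needed
  Position 1 ('b'): no match needed
  Position 2 ('d'): matches sub[0] = 'd'
  Position 3 ('d'): no match needed
  Position 4 ('a'): matches sub[1] = 'a'
  Position 5 ('b'): matches sub[2] = 'b'
  Position 6 ('a'): no match needed
  Position 7 ('b'): no match needed
  Position 8 ('e'): matches sub[3] = 'e'
  Position 9 ('e'): no match needed
All 4 characters matched => is a subsequence

1


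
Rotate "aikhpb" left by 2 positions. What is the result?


Input: "aikhpb", rotate left by 2
First 2 characters: "ai"
Remaining characters: "khpb"
Concatenate remaining + first: "khpb" + "ai" = "khpbai"

khpbai


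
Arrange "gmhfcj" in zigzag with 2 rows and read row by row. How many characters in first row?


Zigzag "gmhfcj" into 2 rows:
Placing characters:
  'g' => row 0
  'm' => row 1
  'h' => row 0
  'f' => row 1
  'c' => row 0
  'j' => row 1
Rows:
  Row 0: "ghc"
  Row 1: "mfj"
First row length: 3

3


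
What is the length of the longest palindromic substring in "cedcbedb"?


Input: "cedcbedb"
Checking substrings for palindromes:
  No multi-char palindromic substrings found
Longest palindromic substring: "c" with length 1

1


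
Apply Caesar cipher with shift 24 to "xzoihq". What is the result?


Caesar cipher: shift "xzoihq" by 24
  'x' (pos 23) + 24 = pos 21 = 'v'
  'z' (pos 25) + 24 = pos 23 = 'x'
  'o' (pos 14) + 24 = pos 12 = 'm'
  'i' (pos 8) + 24 = pos 6 = 'g'
  'h' (pos 7) + 24 = pos 5 = 'f'
  'q' (pos 16) + 24 = pos 14 = 'o'
Result: vxmgfo

vxmgfo


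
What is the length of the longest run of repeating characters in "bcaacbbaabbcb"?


Input: "bcaacbbaabbcb"
Scanning for longest run:
  Position 1 ('c'): new char, reset run to 1
  Position 2 ('a'): new char, reset run to 1
  Position 3 ('a'): continues run of 'a', length=2
  Position 4 ('c'): new char, reset run to 1
  Position 5 ('b'): new char, reset run to 1
  Position 6 ('b'): continues run of 'b', length=2
  Position 7 ('a'): new char, reset run to 1
  Position 8 ('a'): continues run of 'a', length=2
  Position 9 ('b'): new char, reset run to 1
  Position 10 ('b'): continues run of 'b', length=2
  Position 11 ('c'): new char, reset run to 1
  Position 12 ('b'): new char, reset run to 1
Longest run: 'a' with length 2

2


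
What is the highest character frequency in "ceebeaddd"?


Input: ceebeaddd
Character counts:
  'a': 1
  'b': 1
  'c': 1
  'd': 3
  'e': 3
Maximum frequency: 3

3


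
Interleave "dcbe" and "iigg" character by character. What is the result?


Interleaving "dcbe" and "iigg":
  Position 0: 'd' from first, 'i' from second => "di"
  Position 1: 'c' from first, 'i' from second => "ci"
  Position 2: 'b' from first, 'g' from second => "bg"
  Position 3: 'e' from first, 'g' from second => "eg"
Result: dicibgeg

dicibgeg


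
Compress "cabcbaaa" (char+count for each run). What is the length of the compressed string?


Input: cabcbaaa
Runs:
  'c' x 1 => "c1"
  'a' x 1 => "a1"
  'b' x 1 => "b1"
  'c' x 1 => "c1"
  'b' x 1 => "b1"
  'a' x 3 => "a3"
Compressed: "c1a1b1c1b1a3"
Compressed length: 12

12


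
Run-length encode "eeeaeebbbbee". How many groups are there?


Input: eeeaeebbbbee
Scanning for consecutive runs:
  Group 1: 'e' x 3 (positions 0-2)
  Group 2: 'a' x 1 (positions 3-3)
  Group 3: 'e' x 2 (positions 4-5)
  Group 4: 'b' x 4 (positions 6-9)
  Group 5: 'e' x 2 (positions 10-11)
Total groups: 5

5


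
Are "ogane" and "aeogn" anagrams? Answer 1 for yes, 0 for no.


Strings: "ogane", "aeogn"
Sorted first:  aegno
Sorted second: aegno
Sorted forms match => anagrams

1


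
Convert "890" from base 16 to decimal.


Input: "890" in base 16
Positional expansion:
  Digit '8' (value 8) x 16^2 = 2048
  Digit '9' (value 9) x 16^1 = 144
  Digit '0' (value 0) x 16^0 = 0
Sum = 2192

2192


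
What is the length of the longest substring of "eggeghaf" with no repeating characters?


Input: "eggeghaf"
Sliding window (track last position of each char):
  Position 0 ('e'): window [0,0] length 1 -- new best
  Position 1 ('g'): window [0,1] length 2 -- new best
  Position 2 ('g'): repeat (last at 1), move window start to 2
  Position 2 ('g'): window [2,2] length 1
  Position 3 ('e'): window [2,3] length 2
  Position 4 ('g'): repeat (last at 2), move window start to 3
  Position 4 ('g'): window [3,4] length 2
  Position 5 ('h'): window [3,5] length 3 -- new best
  Position 6 ('a'): window [3,6] length 4 -- new best
  Position 7 ('f'): window [3,7] length 5 -- new best
Longest substring with no repeats: "eghaf" with length 5

5


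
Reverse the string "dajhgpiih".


Input: dajhgpiih
Reading characters right to left:
  Position 8: 'h'
  Position 7: 'i'
  Position 6: 'i'
  Position 5: 'p'
  Position 4: 'g'
  Position 3: 'h'
  Position 2: 'j'
  Position 1: 'a'
  Position 0: 'd'
Reversed: hiipghjad

hiipghjad


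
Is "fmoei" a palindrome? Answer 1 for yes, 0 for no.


Input: fmoei
Reversed: ieomf
  Compare pos 0 ('f') with pos 4 ('i'): MISMATCH
  Compare pos 1 ('m') with pos 3 ('e'): MISMATCH
Result: not a palindrome

0


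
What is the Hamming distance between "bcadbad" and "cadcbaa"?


Comparing "bcadbad" and "cadcbaa" position by position:
  Position 0: 'b' vs 'c' => differ
  Position 1: 'c' vs 'a' => differ
  Position 2: 'a' vs 'd' => differ
  Position 3: 'd' vs 'c' => differ
  Position 4: 'b' vs 'b' => same
  Position 5: 'a' vs 'a' => same
  Position 6: 'd' vs 'a' => differ
Total differences (Hamming distance): 5

5


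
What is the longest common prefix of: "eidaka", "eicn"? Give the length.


Words: eidaka, eicn
  Position 0: all 'e' => match
  Position 1: all 'i' => match
  Position 2: ('d', 'c') => mismatch, stop
LCP = "ei" (length 2)

2


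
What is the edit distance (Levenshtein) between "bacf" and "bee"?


Computing edit distance: "bacf" -> "bee"
DP table:
           b    e    e
      0    1    2    3
  b   1    0    1    2
  a   2    1    1    2
  c   3    2    2    2
  f   4    3    3    3
Edit distance = dp[4][3] = 3

3


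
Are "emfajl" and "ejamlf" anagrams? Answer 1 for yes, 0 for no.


Strings: "emfajl", "ejamlf"
Sorted first:  aefjlm
Sorted second: aefjlm
Sorted forms match => anagrams

1


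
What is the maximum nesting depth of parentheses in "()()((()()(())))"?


Input: "()()((()()(())))"
Tracking depth:
  Position 0 '(': depth becomes 1
  Position 1 ')': depth becomes 0
  Position 2 '(': depth becomes 1
  Position 3 ')': depth becomes 0
  Position 4 '(': depth becomes 1
  Position 5 '(': depth becomes 2
  Position 6 '(': depth becomes 3
  Position 7 ')': depth becomes 2
  Position 8 '(': depth becomes 3
  Position 9 ')': depth becomes 2
  Position 10 '(': depth becomes 3
  Position 11 '(': depth becomes 4
  Position 12 ')': depth becomes 3
  Position 13 ')': depth becomes 2
  Position 14 ')': depth becomes 1
  Position 15 ')': depth becomes 0
Maximum depth reached: 4

4


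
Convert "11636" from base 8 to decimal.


Input: "11636" in base 8
Positional expansion:
  Digit '1' (value 1) x 8^4 = 4096
  Digit '1' (value 1) x 8^3 = 512
  Digit '6' (value 6) x 8^2 = 384
  Digit '3' (value 3) x 8^1 = 24
  Digit '6' (value 6) x 8^0 = 6
Sum = 5022

5022


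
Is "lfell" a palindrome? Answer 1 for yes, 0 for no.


Input: lfell
Reversed: llefl
  Compare pos 0 ('l') with pos 4 ('l'): match
  Compare pos 1 ('f') with pos 3 ('l'): MISMATCH
Result: not a palindrome

0


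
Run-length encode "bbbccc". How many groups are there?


Input: bbbccc
Scanning for consecutive runs:
  Group 1: 'b' x 3 (positions 0-2)
  Group 2: 'c' x 3 (positions 3-5)
Total groups: 2

2


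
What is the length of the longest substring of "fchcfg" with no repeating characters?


Input: "fchcfg"
Sliding window (track last position of each char):
  Position 0 ('f'): window [0,0] length 1 -- new best
  Position 1 ('c'): window [0,1] length 2 -- new best
  Position 2 ('h'): window [0,2] length 3 -- new best
  Position 3 ('c'): repeat (last at 1), move window start to 2
  Position 3 ('c'): window [2,3] length 2
  Position 4 ('f'): window [2,4] length 3
  Position 5 ('g'): window [2,5] length 4 -- new best
Longest substring with no repeats: "hcfg" with length 4

4


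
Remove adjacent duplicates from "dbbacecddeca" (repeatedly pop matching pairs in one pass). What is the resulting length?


Input: dbbacecddeca
Stack-based adjacent duplicate removal:
  Read 'd': push. Stack: d
  Read 'b': push. Stack: db
  Read 'b': matches stack top 'b' => pop. Stack: d
  Read 'a': push. Stack: da
  Read 'c': push. Stack: dac
  Read 'e': push. Stack: dace
  Read 'c': push. Stack: dacec
  Read 'd': push. Stack: dacecd
  Read 'd': matches stack top 'd' => pop. Stack: dacec
  Read 'e': push. Stack: dacece
  Read 'c': push. Stack: dacecec
  Read 'a': push. Stack: dacececa
Final stack: "dacececa" (length 8)

8


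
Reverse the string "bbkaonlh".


Input: bbkaonlh
Reading characters right to left:
  Position 7: 'h'
  Position 6: 'l'
  Position 5: 'n'
  Position 4: 'o'
  Position 3: 'a'
  Position 2: 'k'
  Position 1: 'b'
  Position 0: 'b'
Reversed: hlnoakbb

hlnoakbb


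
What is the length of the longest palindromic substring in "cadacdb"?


Input: "cadacdb"
Checking substrings for palindromes:
  [0:5] "cadac" (len 5) => palindrome
  [1:4] "ada" (len 3) => palindrome
Longest palindromic substring: "cadac" with length 5

5


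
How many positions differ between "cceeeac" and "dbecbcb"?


Comparing "cceeeac" and "dbecbcb" position by position:
  Position 0: 'c' vs 'd' => DIFFER
  Position 1: 'c' vs 'b' => DIFFER
  Position 2: 'e' vs 'e' => same
  Position 3: 'e' vs 'c' => DIFFER
  Position 4: 'e' vs 'b' => DIFFER
  Position 5: 'a' vs 'c' => DIFFER
  Position 6: 'c' vs 'b' => DIFFER
Positions that differ: 6

6


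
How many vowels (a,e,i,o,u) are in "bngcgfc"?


Input: bngcgfc
Checking each character:
  'b' at position 0: consonant
  'n' at position 1: consonant
  'g' at position 2: consonant
  'c' at position 3: consonant
  'g' at position 4: consonant
  'f' at position 5: consonant
  'c' at position 6: consonant
Total vowels: 0

0


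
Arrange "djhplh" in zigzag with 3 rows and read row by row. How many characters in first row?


Zigzag "djhplh" into 3 rows:
Placing characters:
  'd' => row 0
  'j' => row 1
  'h' => row 2
  'p' => row 1
  'l' => row 0
  'h' => row 1
Rows:
  Row 0: "dl"
  Row 1: "jph"
  Row 2: "h"
First row length: 2

2


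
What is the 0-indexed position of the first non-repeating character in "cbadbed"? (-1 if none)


Input: cbadbed
Character frequencies:
  'a': 1
  'b': 2
  'c': 1
  'd': 2
  'e': 1
Scanning left to right for freq == 1:
  Position 0 ('c'): unique! => answer = 0

0


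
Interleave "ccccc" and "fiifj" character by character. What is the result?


Interleaving "ccccc" and "fiifj":
  Position 0: 'c' from first, 'f' from second => "cf"
  Position 1: 'c' from first, 'i' from second => "ci"
  Position 2: 'c' from first, 'i' from second => "ci"
  Position 3: 'c' from first, 'f' from second => "cf"
  Position 4: 'c' from first, 'j' from second => "cj"
Result: cfcicicfcj

cfcicicfcj


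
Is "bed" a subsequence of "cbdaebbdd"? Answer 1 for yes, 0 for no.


Check if "bed" is a subsequence of "cbdaebbdd"
Greedy scan:
  Position 0 ('c'): no match needed
  Position 1 ('b'): matches sub[0] = 'b'
  Position 2 ('d'): no match needed
  Position 3 ('a'): no match needed
  Position 4 ('e'): matches sub[1] = 'e'
  Position 5 ('b'): no match needed
  Position 6 ('b'): no match needed
  Position 7 ('d'): matches sub[2] = 'd'
  Position 8 ('d'): no match needed
All 3 characters matched => is a subsequence

1


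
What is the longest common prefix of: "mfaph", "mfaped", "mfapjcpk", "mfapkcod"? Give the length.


Words: mfaph, mfaped, mfapjcpk, mfapkcod
  Position 0: all 'm' => match
  Position 1: all 'f' => match
  Position 2: all 'a' => match
  Position 3: all 'p' => match
  Position 4: ('h', 'e', 'j', 'k') => mismatch, stop
LCP = "mfap" (length 4)

4


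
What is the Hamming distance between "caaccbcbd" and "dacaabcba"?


Comparing "caaccbcbd" and "dacaabcba" position by position:
  Position 0: 'c' vs 'd' => differ
  Position 1: 'a' vs 'a' => same
  Position 2: 'a' vs 'c' => differ
  Position 3: 'c' vs 'a' => differ
  Position 4: 'c' vs 'a' => differ
  Position 5: 'b' vs 'b' => same
  Position 6: 'c' vs 'c' => same
  Position 7: 'b' vs 'b' => same
  Position 8: 'd' vs 'a' => differ
Total differences (Hamming distance): 5

5


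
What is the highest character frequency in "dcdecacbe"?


Input: dcdecacbe
Character counts:
  'a': 1
  'b': 1
  'c': 3
  'd': 2
  'e': 2
Maximum frequency: 3

3


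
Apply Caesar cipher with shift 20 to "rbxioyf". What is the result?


Caesar cipher: shift "rbxioyf" by 20
  'r' (pos 17) + 20 = pos 11 = 'l'
  'b' (pos 1) + 20 = pos 21 = 'v'
  'x' (pos 23) + 20 = pos 17 = 'r'
  'i' (pos 8) + 20 = pos 2 = 'c'
  'o' (pos 14) + 20 = pos 8 = 'i'
  'y' (pos 24) + 20 = pos 18 = 's'
  'f' (pos 5) + 20 = pos 25 = 'z'
Result: lvrcisz

lvrcisz


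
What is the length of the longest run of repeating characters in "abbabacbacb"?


Input: "abbabacbacb"
Scanning for longest run:
  Position 1 ('b'): new char, reset run to 1
  Position 2 ('b'): continues run of 'b', length=2
  Position 3 ('a'): new char, reset run to 1
  Position 4 ('b'): new char, reset run to 1
  Position 5 ('a'): new char, reset run to 1
  Position 6 ('c'): new char, reset run to 1
  Position 7 ('b'): new char, reset run to 1
  Position 8 ('a'): new char, reset run to 1
  Position 9 ('c'): new char, reset run to 1
  Position 10 ('b'): new char, reset run to 1
Longest run: 'b' with length 2

2


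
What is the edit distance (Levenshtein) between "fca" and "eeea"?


Computing edit distance: "fca" -> "eeea"
DP table:
           e    e    e    a
      0    1    2    3    4
  f   1    1    2    3    4
  c   2    2    2    3    4
  a   3    3    3    3    3
Edit distance = dp[3][4] = 3

3


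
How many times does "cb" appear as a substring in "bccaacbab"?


Searching for "cb" in "bccaacbab"
Scanning each position:
  Position 0: "bc" => no
  Position 1: "cc" => no
  Position 2: "ca" => no
  Position 3: "aa" => no
  Position 4: "ac" => no
  Position 5: "cb" => MATCH
  Position 6: "ba" => no
  Position 7: "ab" => no
Total occurrences: 1

1


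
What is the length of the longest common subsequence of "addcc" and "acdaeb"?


LCS of "addcc" and "acdaeb"
DP table:
           a    c    d    a    e    b
      0    0    0    0    0    0    0
  a   0    1    1    1    1    1    1
  d   0    1    1    2    2    2    2
  d   0    1    1    2    2    2    2
  c   0    1    2    2    2    2    2
  c   0    1    2    2    2    2    2
LCS length = dp[5][6] = 2

2


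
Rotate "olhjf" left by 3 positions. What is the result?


Input: "olhjf", rotate left by 3
First 3 characters: "olh"
Remaining characters: "jf"
Concatenate remaining + first: "jf" + "olh" = "jfolh"

jfolh


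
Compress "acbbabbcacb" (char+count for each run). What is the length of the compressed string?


Input: acbbabbcacb
Runs:
  'a' x 1 => "a1"
  'c' x 1 => "c1"
  'b' x 2 => "b2"
  'a' x 1 => "a1"
  'b' x 2 => "b2"
  'c' x 1 => "c1"
  'a' x 1 => "a1"
  'c' x 1 => "c1"
  'b' x 1 => "b1"
Compressed: "a1c1b2a1b2c1a1c1b1"
Compressed length: 18

18


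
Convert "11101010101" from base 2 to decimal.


Input: "11101010101" in base 2
Positional expansion:
  Digit '1' (value 1) x 2^10 = 1024
  Digit '1' (value 1) x 2^9 = 512
  Digit '1' (value 1) x 2^8 = 256
  Digit '0' (value 0) x 2^7 = 0
  Digit '1' (value 1) x 2^6 = 64
  Digit '0' (value 0) x 2^5 = 0
  Digit '1' (value 1) x 2^4 = 16
  Digit '0' (value 0) x 2^3 = 0
  Digit '1' (value 1) x 2^2 = 4
  Digit '0' (value 0) x 2^1 = 0
  Digit '1' (value 1) x 2^0 = 1
Sum = 1877

1877


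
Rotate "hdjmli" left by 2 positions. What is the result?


Input: "hdjmli", rotate left by 2
First 2 characters: "hd"
Remaining characters: "jmli"
Concatenate remaining + first: "jmli" + "hd" = "jmlihd"

jmlihd


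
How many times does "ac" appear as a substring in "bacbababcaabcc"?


Searching for "ac" in "bacbababcaabcc"
Scanning each position:
  Position 0: "ba" => no
  Position 1: "ac" => MATCH
  Position 2: "cb" => no
  Position 3: "ba" => no
  Position 4: "ab" => no
  Position 5: "ba" => no
  Position 6: "ab" => no
  Position 7: "bc" => no
  Position 8: "ca" => no
  Position 9: "aa" => no
  Position 10: "ab" => no
  Position 11: "bc" => no
  Position 12: "cc" => no
Total occurrences: 1

1
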